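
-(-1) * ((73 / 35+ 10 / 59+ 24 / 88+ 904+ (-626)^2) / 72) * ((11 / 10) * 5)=495669729 / 16520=30004.22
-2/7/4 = -1/14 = -0.07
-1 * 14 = -14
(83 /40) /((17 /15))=249 /136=1.83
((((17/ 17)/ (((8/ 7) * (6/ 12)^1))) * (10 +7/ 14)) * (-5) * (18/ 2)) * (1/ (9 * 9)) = -245/ 24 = -10.21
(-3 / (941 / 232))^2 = 484416 / 885481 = 0.55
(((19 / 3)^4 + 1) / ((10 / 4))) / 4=65201 / 405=160.99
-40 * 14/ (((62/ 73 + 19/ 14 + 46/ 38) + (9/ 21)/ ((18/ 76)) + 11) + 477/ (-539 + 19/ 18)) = -36.51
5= 5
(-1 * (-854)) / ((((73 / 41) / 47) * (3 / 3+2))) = 1645658 / 219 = 7514.42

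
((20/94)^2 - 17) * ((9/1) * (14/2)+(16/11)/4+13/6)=-1111.05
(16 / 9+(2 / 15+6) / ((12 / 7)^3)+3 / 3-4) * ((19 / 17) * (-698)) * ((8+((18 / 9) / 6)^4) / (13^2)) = 133409089 / 753990120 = 0.18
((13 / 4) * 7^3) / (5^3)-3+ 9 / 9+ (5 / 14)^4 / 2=66518597 / 9604000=6.93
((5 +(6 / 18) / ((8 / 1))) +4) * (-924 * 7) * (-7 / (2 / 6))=2456223 / 2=1228111.50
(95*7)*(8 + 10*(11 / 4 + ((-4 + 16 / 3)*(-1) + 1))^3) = 85689905 / 864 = 99178.13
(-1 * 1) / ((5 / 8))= -8 / 5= -1.60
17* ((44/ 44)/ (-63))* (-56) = 136/ 9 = 15.11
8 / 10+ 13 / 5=17 / 5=3.40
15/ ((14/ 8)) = 60/ 7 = 8.57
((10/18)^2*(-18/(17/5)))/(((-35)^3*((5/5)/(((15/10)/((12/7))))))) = 1/29988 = 0.00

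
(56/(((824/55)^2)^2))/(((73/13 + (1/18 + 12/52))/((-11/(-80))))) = 16487596125/636652612243456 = 0.00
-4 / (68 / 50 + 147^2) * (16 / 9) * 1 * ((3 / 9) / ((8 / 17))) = -3400 / 14586993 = -0.00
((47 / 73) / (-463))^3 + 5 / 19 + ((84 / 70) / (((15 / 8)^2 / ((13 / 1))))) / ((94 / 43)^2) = 724203078983450368154 / 607704060195036535875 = 1.19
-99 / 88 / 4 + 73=2327 / 32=72.72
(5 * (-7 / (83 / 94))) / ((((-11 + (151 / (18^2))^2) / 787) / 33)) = 256275179424 / 2684303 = 95471.78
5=5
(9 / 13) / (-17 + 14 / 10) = -15 / 338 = -0.04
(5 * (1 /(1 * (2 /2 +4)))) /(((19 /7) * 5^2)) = 7 /475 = 0.01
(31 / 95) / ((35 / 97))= 3007 / 3325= 0.90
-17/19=-0.89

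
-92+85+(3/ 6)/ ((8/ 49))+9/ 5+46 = 3509/ 80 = 43.86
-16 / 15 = -1.07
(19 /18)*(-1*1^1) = -19 /18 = -1.06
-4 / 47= -0.09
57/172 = 0.33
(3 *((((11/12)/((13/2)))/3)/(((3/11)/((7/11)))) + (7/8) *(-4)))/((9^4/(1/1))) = -0.00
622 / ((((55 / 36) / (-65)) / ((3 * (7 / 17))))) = -6113016 / 187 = -32689.93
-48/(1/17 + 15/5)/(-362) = 102/2353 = 0.04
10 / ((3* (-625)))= -2 / 375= -0.01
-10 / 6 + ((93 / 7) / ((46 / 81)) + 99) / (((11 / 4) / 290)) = 68566285 / 5313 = 12905.38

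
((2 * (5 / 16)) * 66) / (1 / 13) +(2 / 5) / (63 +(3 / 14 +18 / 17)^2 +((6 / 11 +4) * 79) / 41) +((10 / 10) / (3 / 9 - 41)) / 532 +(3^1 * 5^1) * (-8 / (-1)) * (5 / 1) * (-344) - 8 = -125239457912398777323 / 608337283772120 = -205871.74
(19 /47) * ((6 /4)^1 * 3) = 171 /94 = 1.82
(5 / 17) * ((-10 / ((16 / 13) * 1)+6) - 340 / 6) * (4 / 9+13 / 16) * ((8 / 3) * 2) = -75115 / 648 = -115.92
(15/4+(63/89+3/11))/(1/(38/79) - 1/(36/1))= 3167775/1373537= 2.31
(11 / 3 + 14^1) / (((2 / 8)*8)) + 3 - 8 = 23 / 6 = 3.83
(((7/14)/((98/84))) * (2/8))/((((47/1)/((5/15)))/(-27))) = -27/1316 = -0.02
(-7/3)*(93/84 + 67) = -1907/12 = -158.92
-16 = -16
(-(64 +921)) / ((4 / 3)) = -738.75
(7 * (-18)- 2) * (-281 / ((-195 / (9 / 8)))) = -13488 / 65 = -207.51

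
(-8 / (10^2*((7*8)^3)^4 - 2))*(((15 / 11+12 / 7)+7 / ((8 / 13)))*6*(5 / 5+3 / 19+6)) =-3632424 / 69577793909866038191716937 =-0.00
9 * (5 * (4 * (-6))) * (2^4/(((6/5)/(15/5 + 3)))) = -86400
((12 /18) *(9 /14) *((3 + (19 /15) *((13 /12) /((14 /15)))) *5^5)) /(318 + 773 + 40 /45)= 21121875 /3852184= 5.48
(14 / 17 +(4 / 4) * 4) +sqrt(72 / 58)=6 * sqrt(29) / 29 +82 / 17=5.94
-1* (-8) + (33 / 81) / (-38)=8197 / 1026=7.99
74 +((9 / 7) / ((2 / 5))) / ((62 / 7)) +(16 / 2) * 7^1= 16165 / 124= 130.36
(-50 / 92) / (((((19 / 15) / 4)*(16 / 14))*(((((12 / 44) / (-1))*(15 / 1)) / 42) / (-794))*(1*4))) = -5349575 / 1748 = -3060.40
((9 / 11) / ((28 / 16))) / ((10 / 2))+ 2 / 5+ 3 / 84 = 0.53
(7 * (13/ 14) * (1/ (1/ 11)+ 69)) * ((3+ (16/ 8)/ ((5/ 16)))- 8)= 728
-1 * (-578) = 578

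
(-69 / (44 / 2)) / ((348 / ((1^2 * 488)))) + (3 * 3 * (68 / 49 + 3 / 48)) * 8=100.02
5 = 5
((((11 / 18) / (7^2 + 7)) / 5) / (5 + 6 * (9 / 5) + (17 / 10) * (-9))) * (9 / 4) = 11 / 1120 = 0.01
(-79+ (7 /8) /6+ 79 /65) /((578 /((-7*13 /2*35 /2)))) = 698201 /6528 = 106.95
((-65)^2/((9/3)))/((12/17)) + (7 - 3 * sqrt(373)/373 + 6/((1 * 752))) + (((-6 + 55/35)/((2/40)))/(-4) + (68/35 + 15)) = 241763587/118440 - 3 * sqrt(373)/373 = 2041.08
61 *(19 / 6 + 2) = 1891 / 6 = 315.17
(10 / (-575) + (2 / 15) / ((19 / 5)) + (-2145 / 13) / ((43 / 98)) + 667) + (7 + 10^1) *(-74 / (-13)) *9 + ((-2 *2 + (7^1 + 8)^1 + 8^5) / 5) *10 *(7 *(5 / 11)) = 8454552197479 / 40306695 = 209755.53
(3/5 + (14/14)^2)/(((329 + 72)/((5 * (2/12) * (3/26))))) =2/5213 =0.00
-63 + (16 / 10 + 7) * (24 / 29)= -8103 / 145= -55.88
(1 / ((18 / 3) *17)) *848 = 424 / 51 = 8.31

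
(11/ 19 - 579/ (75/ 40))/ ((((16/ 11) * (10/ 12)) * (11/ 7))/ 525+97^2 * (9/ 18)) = -25825842/ 394190359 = -0.07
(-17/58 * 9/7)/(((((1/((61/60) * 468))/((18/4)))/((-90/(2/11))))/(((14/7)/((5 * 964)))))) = 324312417/1956920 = 165.73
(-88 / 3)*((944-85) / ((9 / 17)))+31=-1284227 / 27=-47563.96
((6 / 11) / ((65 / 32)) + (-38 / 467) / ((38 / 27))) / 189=0.00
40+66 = 106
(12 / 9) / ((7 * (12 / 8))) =8 / 63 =0.13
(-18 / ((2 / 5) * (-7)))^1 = 45 / 7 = 6.43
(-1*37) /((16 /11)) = -25.44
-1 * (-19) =19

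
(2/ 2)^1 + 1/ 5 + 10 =56/ 5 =11.20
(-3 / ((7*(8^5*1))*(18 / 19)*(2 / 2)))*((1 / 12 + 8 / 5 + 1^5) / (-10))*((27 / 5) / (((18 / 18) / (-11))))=-14421 / 65536000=-0.00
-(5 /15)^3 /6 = -1 /162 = -0.01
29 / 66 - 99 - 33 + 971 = 55403 / 66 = 839.44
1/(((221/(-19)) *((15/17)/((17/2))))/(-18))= 969/65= 14.91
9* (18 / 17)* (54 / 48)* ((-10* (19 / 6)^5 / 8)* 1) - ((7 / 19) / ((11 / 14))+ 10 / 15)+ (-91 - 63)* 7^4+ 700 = -2037372160375 / 5457408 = -373322.31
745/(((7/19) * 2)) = 14155/14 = 1011.07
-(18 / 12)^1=-3 / 2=-1.50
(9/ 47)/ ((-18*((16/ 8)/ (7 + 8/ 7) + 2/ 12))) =-57/ 2209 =-0.03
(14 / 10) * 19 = 133 / 5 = 26.60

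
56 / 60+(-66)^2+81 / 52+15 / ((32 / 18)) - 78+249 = 14158337 / 3120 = 4537.93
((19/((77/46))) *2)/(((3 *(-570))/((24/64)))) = -23/4620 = -0.00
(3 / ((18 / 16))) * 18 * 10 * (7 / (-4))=-840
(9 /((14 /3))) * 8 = 108 /7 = 15.43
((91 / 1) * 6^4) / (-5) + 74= -117566 / 5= -23513.20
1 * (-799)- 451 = -1250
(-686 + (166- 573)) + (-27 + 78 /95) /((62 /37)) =-6529789 /5890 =-1108.62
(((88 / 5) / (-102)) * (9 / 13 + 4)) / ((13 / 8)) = -21472 / 43095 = -0.50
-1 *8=-8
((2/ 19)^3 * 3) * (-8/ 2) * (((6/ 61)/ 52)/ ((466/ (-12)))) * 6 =5184/ 1267330571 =0.00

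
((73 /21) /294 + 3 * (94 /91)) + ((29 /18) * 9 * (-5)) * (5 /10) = -5319649 /160524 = -33.14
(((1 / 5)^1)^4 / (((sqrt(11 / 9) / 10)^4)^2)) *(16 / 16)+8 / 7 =7348437128 / 102487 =71701.16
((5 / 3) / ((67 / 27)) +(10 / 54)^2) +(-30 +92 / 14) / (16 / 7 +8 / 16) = -4891928 / 634959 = -7.70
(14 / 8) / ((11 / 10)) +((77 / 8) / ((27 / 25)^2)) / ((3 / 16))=2194045 / 48114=45.60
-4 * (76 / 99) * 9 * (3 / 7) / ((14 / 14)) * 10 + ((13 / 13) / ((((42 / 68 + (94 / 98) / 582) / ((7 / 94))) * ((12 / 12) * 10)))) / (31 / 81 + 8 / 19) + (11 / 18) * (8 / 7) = -749537385895687 / 6366677472540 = -117.73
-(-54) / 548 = 27 / 274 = 0.10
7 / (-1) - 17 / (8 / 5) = -141 / 8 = -17.62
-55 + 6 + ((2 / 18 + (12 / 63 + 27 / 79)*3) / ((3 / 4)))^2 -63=-23812693232 / 222934761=-106.81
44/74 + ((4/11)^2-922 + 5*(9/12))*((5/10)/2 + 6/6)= -82165673/71632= -1147.05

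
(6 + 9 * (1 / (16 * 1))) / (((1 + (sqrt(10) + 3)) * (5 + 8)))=35 / 104 - 35 * sqrt(10) / 416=0.07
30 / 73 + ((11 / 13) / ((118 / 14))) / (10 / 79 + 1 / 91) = 4858943 / 4259623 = 1.14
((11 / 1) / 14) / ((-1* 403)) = -11 / 5642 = -0.00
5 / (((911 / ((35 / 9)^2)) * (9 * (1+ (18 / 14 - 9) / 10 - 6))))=-214375 / 134152038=-0.00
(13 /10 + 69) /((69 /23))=703 /30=23.43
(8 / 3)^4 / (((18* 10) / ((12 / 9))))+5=58771 / 10935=5.37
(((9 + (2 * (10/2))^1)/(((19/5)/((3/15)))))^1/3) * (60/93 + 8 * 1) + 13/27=2815/837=3.36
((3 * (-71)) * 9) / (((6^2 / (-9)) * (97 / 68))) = 32589 / 97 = 335.97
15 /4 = 3.75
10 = 10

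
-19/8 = -2.38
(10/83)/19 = 10/1577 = 0.01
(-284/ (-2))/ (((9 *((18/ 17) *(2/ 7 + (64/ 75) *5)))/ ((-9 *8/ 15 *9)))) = -33796/ 239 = -141.41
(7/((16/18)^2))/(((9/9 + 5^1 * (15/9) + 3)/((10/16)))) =8505/18944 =0.45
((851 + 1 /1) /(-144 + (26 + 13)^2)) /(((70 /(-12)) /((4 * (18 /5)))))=-4544 /2975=-1.53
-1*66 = -66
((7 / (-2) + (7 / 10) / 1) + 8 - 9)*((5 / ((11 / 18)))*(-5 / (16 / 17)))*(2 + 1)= 495.51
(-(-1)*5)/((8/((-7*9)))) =-315/8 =-39.38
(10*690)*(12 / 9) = 9200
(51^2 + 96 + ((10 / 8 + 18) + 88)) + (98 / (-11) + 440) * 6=237195 / 44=5390.80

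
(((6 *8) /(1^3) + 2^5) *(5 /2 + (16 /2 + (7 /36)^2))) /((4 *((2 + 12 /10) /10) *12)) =1707125 /31104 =54.88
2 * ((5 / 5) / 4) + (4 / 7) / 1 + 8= 127 / 14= 9.07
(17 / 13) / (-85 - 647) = -0.00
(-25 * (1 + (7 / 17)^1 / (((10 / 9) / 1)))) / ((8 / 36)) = -10485 / 68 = -154.19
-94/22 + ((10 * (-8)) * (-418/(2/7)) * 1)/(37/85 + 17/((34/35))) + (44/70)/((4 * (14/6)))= 107174640317/16434110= 6521.48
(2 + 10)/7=12/7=1.71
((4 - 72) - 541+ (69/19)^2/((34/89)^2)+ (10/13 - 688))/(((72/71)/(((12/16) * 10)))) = -8918.36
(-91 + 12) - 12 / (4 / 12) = -115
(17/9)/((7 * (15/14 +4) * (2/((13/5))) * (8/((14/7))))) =221/12780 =0.02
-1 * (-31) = 31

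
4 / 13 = 0.31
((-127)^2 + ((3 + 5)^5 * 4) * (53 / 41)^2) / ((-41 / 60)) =-23717645820 / 68921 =-344128.00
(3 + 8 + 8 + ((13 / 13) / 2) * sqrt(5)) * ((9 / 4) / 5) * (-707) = -120897 / 20 - 6363 * sqrt(5) / 40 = -6400.55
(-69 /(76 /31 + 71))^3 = -0.83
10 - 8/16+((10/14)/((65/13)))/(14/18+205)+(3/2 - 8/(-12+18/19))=2279947/194460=11.72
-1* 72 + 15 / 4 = -273 / 4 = -68.25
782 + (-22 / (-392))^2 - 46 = 28274297 / 38416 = 736.00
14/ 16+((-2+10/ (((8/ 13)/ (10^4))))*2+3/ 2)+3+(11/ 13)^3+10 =5712410575/ 17576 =325011.98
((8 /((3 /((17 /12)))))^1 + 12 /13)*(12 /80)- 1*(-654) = 51067 /78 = 654.71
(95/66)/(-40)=-19/528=-0.04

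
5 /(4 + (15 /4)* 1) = 20 /31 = 0.65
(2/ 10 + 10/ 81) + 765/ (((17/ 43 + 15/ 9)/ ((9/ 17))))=21194071/ 107730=196.73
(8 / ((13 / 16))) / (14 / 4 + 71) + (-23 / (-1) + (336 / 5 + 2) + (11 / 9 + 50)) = 12512918 / 87165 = 143.55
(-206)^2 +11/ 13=551679/ 13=42436.85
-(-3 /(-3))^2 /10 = -0.10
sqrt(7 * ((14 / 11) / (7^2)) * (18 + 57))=5 * sqrt(66) / 11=3.69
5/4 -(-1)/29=1.28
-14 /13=-1.08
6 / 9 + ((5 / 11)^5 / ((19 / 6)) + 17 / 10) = 217820299 / 91799070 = 2.37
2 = 2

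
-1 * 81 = -81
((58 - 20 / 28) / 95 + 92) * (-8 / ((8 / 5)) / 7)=-61581 / 931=-66.15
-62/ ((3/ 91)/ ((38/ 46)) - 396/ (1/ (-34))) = -107198/ 23279325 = -0.00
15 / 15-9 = -8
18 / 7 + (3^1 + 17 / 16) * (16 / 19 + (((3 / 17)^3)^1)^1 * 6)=6.13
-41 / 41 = -1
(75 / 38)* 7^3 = 25725 / 38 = 676.97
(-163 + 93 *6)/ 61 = 6.48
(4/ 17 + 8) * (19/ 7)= 380/ 17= 22.35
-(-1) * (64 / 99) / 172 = 16 / 4257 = 0.00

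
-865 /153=-5.65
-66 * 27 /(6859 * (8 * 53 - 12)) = -891 /1412954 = -0.00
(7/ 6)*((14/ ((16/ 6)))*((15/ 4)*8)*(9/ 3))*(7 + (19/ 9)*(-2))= 6125/ 4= 1531.25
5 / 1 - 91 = -86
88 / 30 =44 / 15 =2.93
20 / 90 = 2 / 9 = 0.22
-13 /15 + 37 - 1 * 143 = -1603 /15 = -106.87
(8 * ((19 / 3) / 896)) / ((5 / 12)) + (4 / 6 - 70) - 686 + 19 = -309203 / 420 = -736.20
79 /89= 0.89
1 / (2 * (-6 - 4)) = -1 / 20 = -0.05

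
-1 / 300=-0.00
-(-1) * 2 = 2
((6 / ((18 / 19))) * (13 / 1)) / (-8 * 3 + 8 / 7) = -1729 / 480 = -3.60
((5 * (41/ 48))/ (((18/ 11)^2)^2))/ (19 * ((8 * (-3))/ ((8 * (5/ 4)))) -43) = -15007025/ 2232209664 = -0.01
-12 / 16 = -3 / 4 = -0.75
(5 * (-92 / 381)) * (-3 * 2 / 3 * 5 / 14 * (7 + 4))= 25300 / 2667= 9.49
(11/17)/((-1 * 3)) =-11/51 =-0.22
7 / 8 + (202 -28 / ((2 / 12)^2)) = -6441 / 8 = -805.12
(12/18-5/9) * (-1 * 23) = -23/9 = -2.56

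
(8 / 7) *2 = 16 / 7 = 2.29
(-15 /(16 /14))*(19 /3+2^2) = -1085 /8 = -135.62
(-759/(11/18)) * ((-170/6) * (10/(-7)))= -351900/7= -50271.43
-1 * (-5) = 5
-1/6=-0.17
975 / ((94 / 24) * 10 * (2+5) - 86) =5850 / 1129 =5.18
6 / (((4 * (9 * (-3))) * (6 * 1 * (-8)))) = 0.00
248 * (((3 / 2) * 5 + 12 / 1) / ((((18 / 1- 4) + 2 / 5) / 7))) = 14105 / 6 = 2350.83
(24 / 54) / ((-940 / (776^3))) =-467288576 / 2115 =-220940.23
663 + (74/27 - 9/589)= 10587032/15903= 665.73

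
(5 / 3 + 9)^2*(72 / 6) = 4096 / 3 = 1365.33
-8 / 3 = -2.67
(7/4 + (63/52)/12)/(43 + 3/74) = 407/9464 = 0.04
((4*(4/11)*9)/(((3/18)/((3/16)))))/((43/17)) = 2754/473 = 5.82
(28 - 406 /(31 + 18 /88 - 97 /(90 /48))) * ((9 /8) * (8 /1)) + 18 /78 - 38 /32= 1209109253 /2818192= 429.04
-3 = -3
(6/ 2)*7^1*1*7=147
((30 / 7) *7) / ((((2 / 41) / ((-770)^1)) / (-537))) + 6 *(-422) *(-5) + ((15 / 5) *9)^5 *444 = 6625223718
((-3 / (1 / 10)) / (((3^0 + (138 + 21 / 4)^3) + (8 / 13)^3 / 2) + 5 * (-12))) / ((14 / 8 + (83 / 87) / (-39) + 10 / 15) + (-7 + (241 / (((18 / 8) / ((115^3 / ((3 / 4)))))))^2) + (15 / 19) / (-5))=-88107678097920 / 407287665890526937494788708357639521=-0.00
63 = 63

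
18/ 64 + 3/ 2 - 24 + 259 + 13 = 7993/ 32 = 249.78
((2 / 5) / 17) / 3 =2 / 255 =0.01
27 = 27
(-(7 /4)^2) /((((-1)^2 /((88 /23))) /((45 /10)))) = -4851 /92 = -52.73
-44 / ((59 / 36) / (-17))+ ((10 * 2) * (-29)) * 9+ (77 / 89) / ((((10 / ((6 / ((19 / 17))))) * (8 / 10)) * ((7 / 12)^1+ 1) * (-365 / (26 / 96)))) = -52734734106729 / 11070368240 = -4763.59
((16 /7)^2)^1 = 256 /49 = 5.22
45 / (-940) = -9 / 188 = -0.05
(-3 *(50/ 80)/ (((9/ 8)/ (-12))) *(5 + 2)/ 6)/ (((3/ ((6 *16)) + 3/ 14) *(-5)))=-3136/ 165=-19.01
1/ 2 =0.50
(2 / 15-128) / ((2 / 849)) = -271397 / 5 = -54279.40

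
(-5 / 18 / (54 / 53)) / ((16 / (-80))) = 1325 / 972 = 1.36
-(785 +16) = -801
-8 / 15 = -0.53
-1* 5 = -5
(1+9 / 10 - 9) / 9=-71 / 90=-0.79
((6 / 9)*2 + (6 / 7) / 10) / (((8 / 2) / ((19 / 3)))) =2831 / 1260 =2.25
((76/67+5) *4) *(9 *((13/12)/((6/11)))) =58773/134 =438.60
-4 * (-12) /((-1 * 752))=-3 /47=-0.06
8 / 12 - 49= -145 / 3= -48.33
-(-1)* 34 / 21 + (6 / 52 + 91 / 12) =10175 / 1092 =9.32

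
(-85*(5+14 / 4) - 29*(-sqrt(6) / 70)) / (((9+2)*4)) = -16.40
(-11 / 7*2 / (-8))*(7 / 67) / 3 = 11 / 804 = 0.01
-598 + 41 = -557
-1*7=-7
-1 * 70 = -70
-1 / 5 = -0.20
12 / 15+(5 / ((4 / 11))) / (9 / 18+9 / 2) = 71 / 20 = 3.55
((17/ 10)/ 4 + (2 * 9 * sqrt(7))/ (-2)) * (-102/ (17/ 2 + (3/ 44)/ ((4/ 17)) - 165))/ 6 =6358/ 137465 - 26928 * sqrt(7)/ 27493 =-2.55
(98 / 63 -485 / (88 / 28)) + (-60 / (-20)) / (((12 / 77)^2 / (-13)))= -2785517 / 1584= -1758.53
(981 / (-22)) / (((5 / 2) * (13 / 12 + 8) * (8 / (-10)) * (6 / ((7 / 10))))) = 63 / 220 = 0.29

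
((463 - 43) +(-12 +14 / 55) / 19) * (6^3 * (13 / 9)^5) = 68513954704 / 120285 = 569596.83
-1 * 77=-77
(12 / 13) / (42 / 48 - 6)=-96 / 533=-0.18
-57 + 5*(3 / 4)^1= -213 / 4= -53.25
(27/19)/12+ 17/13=1409/988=1.43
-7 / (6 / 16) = -56 / 3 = -18.67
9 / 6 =3 / 2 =1.50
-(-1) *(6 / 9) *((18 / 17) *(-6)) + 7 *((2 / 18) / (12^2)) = -93193 / 22032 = -4.23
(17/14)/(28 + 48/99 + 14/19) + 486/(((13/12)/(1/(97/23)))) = 106.41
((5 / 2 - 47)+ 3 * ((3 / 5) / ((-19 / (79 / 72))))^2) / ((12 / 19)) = -77103359 / 1094400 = -70.45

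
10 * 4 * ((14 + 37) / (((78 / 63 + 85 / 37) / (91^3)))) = 1194470320680 / 2747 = 434827200.83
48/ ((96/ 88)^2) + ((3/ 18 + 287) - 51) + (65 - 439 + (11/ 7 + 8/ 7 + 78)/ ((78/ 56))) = -3085/ 78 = -39.55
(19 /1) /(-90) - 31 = -2809 /90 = -31.21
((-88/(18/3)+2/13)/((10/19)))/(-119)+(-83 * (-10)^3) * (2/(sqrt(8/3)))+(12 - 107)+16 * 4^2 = 3741382/23205+41500 * sqrt(6) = 101815.06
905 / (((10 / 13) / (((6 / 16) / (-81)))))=-2353 / 432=-5.45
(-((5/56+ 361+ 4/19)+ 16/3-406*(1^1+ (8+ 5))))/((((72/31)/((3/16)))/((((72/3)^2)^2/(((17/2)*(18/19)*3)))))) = 2104656340/357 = 5895395.91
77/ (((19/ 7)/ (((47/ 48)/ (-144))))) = -25333/ 131328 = -0.19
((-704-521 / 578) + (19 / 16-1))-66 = -3563781 / 4624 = -770.71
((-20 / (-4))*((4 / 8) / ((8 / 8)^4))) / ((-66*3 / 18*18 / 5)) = -25 / 396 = -0.06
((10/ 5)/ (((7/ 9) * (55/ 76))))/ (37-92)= -1368/ 21175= -0.06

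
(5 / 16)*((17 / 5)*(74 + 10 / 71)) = 5593 / 71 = 78.77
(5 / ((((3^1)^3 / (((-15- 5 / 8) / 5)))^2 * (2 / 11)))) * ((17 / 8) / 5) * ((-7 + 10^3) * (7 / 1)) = 270799375 / 248832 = 1088.28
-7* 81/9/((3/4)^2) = -112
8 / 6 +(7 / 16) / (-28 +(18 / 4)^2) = 475 / 372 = 1.28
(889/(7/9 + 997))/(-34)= -8001/305320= -0.03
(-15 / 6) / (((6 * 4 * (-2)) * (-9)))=-5 / 864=-0.01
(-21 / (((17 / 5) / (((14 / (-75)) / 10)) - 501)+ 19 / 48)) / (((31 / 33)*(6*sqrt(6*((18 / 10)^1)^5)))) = 0.00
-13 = -13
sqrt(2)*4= 4*sqrt(2)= 5.66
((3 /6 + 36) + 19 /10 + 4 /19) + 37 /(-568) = 2079909 /53960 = 38.55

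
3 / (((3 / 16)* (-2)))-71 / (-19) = -81 / 19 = -4.26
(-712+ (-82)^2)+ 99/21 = 42117/7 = 6016.71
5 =5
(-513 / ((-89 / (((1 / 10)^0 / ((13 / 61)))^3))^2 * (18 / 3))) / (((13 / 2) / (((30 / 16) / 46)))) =-0.72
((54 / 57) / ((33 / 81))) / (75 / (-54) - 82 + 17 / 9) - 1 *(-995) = 33895693 / 34067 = 994.97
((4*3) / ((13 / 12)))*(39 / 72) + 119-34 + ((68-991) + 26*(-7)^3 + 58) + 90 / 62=-300407 / 31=-9690.55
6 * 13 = 78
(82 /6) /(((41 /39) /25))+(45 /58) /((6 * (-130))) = 980197 /3016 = 325.00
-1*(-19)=19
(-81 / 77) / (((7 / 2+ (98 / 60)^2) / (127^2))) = -1175804100 / 427427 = -2750.89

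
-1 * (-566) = 566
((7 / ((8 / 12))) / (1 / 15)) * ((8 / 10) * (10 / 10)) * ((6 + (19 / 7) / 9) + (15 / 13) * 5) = 19772 / 13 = 1520.92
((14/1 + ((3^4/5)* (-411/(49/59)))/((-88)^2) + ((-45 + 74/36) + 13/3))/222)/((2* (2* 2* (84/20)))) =-0.00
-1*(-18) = 18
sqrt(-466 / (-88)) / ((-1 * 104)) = -sqrt(2563) / 2288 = -0.02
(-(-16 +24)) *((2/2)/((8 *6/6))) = -1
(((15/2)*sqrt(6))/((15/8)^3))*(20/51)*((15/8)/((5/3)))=128*sqrt(6)/255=1.23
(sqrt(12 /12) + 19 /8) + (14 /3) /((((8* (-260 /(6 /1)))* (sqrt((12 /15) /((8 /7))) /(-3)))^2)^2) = 138189544587 /40945049600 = 3.38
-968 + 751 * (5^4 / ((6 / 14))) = 1094240.33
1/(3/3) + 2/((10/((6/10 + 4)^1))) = 48/25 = 1.92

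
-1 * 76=-76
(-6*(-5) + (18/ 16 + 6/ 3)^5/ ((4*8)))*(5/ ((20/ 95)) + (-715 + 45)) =-106561209425/ 4194304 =-25406.17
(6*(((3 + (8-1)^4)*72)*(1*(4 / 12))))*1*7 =2423232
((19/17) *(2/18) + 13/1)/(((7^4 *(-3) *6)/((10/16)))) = -1255/6612354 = -0.00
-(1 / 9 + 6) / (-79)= 55 / 711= 0.08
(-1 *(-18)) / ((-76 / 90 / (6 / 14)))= -1215 / 133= -9.14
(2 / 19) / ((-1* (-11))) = 2 / 209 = 0.01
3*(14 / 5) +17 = 127 / 5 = 25.40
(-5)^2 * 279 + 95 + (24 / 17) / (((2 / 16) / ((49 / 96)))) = 120288 / 17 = 7075.76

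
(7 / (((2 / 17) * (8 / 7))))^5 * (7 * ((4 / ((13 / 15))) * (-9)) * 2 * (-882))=167145775674083935785 / 851968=196187856438368.50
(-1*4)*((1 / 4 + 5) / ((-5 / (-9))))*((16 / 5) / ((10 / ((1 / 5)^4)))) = -1512 / 78125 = -0.02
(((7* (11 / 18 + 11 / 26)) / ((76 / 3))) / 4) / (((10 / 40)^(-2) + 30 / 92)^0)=847 / 11856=0.07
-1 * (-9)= 9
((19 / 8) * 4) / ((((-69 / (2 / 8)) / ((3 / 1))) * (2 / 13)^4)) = -542659 / 2944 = -184.33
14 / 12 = 7 / 6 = 1.17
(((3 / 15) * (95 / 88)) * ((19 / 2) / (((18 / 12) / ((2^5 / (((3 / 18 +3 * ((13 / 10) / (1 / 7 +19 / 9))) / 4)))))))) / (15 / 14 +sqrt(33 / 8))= -1148268800 / 34578599 +803788160 * sqrt(66) / 103735797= 29.74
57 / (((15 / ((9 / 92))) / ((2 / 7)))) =171 / 1610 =0.11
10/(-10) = -1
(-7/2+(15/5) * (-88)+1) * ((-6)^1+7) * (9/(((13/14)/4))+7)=-24395/2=-12197.50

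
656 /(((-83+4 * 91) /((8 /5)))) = 5248 /1405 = 3.74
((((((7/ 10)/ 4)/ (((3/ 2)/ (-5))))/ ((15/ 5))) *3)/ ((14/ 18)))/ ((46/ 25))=-0.41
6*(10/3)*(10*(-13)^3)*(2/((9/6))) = -1757600/3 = -585866.67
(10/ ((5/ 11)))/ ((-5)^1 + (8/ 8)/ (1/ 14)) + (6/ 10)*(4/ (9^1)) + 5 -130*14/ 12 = -6478/ 45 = -143.96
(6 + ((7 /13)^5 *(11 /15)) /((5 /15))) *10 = 22647334 /371293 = 61.00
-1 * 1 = -1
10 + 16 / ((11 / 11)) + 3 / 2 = 55 / 2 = 27.50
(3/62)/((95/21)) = 63/5890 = 0.01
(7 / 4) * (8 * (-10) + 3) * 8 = -1078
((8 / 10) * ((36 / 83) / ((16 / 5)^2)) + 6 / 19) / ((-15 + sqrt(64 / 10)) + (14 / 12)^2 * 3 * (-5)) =-56246625 / 5667845236 - 317628 * sqrt(10) / 1416961309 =-0.01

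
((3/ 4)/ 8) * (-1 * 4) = -3/ 8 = -0.38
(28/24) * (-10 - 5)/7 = -5/2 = -2.50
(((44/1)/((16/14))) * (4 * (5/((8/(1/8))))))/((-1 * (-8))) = 385/256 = 1.50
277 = 277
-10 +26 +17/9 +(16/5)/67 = 54079/3015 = 17.94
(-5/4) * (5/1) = -6.25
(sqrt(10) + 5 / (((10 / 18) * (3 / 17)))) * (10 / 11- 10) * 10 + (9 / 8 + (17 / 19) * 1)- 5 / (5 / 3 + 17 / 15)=-4923.61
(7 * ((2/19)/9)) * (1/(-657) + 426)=3918334/112347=34.88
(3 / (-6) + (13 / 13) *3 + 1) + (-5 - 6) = -15 / 2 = -7.50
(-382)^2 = 145924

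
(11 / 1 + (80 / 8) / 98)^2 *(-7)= -295936 / 343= -862.79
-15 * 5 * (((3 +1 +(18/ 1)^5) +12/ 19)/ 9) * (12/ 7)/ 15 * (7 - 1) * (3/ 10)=-61546080/ 19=-3239267.37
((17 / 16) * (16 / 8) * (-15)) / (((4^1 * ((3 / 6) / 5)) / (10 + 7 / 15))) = -13345 / 16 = -834.06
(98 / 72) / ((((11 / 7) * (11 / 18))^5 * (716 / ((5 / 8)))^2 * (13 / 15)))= 0.00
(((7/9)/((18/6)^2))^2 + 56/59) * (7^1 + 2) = 370307/43011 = 8.61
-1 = -1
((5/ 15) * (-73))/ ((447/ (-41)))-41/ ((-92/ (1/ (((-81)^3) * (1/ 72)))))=451640461/ 202360923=2.23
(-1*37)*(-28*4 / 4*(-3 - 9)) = -12432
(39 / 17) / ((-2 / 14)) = -273 / 17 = -16.06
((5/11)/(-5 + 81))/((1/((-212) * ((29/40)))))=-1537/1672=-0.92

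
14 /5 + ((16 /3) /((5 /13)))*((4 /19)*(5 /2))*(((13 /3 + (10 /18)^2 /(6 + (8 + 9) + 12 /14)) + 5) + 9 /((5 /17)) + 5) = 1275410002 /3855195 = 330.83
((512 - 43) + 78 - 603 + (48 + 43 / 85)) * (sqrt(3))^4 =-5733 / 85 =-67.45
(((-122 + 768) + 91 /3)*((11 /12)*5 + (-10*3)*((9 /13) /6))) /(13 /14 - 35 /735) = 2485525 /2886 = 861.24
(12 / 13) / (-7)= -12 / 91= -0.13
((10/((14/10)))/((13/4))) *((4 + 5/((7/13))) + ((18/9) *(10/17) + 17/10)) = 384660/10829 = 35.52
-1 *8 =-8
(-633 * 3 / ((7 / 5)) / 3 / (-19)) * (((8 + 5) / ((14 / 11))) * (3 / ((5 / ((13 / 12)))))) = 1176747 / 7448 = 158.00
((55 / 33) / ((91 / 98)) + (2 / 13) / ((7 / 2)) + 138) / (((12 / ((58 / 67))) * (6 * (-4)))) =-69194 / 164619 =-0.42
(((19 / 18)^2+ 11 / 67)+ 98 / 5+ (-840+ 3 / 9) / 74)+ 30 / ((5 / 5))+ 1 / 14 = 1113312821 / 28111860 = 39.60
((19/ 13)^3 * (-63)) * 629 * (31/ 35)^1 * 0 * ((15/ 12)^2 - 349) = 0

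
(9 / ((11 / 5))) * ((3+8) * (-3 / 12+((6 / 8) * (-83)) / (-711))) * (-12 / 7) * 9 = 8910 / 79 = 112.78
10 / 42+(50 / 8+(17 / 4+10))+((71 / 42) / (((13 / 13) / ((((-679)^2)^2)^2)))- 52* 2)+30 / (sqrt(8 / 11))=15* sqrt(22) / 2+534644732763858473271589 / 7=76377818966265496181690.75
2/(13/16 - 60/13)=-416/791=-0.53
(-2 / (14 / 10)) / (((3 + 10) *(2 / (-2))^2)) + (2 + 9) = 991 / 91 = 10.89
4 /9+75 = 679 /9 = 75.44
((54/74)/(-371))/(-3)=0.00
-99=-99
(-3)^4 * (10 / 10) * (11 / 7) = 891 / 7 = 127.29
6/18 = 1/3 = 0.33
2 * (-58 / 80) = -29 / 20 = -1.45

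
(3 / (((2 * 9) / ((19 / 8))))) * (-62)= -589 / 24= -24.54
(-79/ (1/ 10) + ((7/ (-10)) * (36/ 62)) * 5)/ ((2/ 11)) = -270083/ 62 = -4356.18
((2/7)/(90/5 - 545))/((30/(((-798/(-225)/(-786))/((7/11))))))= 0.00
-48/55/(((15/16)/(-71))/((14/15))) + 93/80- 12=3356149/66000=50.85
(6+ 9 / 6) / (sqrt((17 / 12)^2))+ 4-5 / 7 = 1021 / 119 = 8.58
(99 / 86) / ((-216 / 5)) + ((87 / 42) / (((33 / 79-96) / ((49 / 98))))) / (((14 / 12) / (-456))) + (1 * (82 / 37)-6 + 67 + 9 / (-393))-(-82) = 149.40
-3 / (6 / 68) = -34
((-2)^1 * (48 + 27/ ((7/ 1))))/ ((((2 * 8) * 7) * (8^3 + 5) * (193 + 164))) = -11/ 2192456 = -0.00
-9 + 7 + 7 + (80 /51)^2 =19405 /2601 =7.46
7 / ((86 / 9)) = 0.73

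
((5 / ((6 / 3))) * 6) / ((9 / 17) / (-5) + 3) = 425 / 82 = 5.18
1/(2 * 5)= 1/10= 0.10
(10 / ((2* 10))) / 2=1 / 4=0.25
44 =44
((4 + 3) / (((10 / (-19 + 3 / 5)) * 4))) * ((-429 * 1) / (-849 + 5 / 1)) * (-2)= 3.27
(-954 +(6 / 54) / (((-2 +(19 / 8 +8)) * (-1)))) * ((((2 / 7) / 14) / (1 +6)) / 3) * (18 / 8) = -287635 / 137886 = -2.09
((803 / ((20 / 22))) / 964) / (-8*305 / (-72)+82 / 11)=874467 / 39456520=0.02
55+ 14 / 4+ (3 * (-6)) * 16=-459 / 2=-229.50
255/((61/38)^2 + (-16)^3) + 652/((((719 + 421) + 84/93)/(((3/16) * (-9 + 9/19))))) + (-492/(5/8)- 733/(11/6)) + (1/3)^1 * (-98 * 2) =-182538260442690109/145642916055120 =-1253.33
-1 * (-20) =20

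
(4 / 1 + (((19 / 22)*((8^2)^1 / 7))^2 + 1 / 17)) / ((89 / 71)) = 475230619 / 8970577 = 52.98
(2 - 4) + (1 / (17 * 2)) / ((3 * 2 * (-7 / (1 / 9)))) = -25705 / 12852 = -2.00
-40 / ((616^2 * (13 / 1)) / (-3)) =15 / 616616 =0.00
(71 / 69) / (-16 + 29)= 0.08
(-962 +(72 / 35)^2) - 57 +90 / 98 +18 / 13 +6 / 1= -16027958 / 15925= -1006.47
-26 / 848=-13 / 424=-0.03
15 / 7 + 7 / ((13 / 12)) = 783 / 91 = 8.60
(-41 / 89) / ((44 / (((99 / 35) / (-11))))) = 369 / 137060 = 0.00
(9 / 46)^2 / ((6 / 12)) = 81 / 1058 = 0.08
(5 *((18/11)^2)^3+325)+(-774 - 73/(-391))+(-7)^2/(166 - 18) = -352.49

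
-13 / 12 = -1.08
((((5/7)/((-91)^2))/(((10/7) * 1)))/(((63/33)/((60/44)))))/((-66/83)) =-415/7651644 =-0.00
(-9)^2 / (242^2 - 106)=27 / 19486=0.00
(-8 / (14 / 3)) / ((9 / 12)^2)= -3.05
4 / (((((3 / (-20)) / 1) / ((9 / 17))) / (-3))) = 42.35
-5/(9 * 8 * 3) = -5/216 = -0.02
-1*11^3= -1331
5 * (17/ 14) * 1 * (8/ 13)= 340/ 91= 3.74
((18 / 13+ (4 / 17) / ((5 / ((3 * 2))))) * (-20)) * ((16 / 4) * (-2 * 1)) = 58944 / 221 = 266.71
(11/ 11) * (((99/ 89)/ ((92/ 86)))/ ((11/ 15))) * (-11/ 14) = -63855/ 57316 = -1.11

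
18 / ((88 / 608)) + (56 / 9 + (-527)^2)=27508099 / 99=277859.59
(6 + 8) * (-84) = -1176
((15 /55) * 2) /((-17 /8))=-48 /187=-0.26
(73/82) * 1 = 0.89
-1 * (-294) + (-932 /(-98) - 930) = -30698 /49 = -626.49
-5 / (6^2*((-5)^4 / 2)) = -1 / 2250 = -0.00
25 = 25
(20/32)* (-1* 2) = -5/4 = -1.25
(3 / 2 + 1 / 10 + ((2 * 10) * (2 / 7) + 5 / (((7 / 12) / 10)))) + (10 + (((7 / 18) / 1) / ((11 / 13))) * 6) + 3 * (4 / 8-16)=136951 / 2310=59.29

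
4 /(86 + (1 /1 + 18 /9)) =4 /89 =0.04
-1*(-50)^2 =-2500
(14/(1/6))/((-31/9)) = -24.39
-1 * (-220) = 220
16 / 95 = 0.17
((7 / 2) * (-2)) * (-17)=119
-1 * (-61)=61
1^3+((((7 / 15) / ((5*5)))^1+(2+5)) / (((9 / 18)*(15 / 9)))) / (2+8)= 5757 / 3125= 1.84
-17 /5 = -3.40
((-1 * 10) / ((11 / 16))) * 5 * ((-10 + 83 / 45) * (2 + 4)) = 117440 / 33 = 3558.79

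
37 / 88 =0.42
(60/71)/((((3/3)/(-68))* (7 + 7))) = -4.10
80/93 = 0.86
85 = 85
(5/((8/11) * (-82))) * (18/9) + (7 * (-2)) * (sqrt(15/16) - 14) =64233/328 - 7 * sqrt(15)/2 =182.28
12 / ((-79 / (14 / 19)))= -168 / 1501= -0.11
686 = 686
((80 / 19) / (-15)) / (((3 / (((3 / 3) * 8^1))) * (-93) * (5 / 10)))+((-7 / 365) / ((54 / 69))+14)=162431053 / 11609190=13.99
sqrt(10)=3.16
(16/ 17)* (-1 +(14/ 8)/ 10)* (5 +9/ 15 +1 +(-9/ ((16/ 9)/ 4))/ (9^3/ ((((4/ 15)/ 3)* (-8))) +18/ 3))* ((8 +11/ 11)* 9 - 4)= -261231498/ 660025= -395.79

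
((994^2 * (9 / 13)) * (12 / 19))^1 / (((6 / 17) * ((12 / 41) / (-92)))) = -95035230696 / 247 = -384758019.01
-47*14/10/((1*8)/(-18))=148.05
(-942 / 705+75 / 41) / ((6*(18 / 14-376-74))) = -33257 / 181581210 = -0.00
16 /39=0.41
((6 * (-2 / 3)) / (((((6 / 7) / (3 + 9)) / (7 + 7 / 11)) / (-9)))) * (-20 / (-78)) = 141120 / 143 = 986.85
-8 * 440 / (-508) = 880 / 127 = 6.93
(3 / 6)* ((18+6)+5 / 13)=317 / 26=12.19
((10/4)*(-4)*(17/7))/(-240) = 17/168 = 0.10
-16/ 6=-8/ 3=-2.67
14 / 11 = 1.27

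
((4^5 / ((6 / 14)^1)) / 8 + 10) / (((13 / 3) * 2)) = 463 / 13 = 35.62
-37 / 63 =-0.59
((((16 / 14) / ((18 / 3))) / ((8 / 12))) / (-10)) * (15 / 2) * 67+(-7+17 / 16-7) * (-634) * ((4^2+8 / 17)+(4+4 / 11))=447352755 / 2618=170875.77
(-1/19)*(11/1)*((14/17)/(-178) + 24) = -399355/28747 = -13.89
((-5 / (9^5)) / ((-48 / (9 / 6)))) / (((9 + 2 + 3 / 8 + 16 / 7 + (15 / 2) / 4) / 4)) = 7 / 10274526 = 0.00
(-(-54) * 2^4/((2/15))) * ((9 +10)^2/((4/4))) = 2339280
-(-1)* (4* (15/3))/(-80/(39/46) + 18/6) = -780/3563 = -0.22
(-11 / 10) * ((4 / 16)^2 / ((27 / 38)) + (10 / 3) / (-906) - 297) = 106526233 / 326160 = 326.61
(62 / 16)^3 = 29791 / 512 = 58.19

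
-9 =-9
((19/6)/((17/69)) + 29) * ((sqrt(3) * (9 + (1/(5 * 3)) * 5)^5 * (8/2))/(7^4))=20400128 * sqrt(3)/4131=8553.39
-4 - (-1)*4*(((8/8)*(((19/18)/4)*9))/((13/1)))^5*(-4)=-3044108355/760408064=-4.00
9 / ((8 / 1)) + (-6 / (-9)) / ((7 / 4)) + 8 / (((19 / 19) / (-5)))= -6467 / 168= -38.49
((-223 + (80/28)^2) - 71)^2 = 196168036/2401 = 81702.64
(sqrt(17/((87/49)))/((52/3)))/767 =7*sqrt(1479)/1156636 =0.00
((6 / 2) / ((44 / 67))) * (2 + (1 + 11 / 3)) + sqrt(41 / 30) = sqrt(1230) / 30 + 335 / 11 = 31.62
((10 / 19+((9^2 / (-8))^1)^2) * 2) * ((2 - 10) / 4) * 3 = -375897 / 304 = -1236.50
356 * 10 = 3560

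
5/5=1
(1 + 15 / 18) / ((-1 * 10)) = -11 / 60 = -0.18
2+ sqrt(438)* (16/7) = 2+ 16* sqrt(438)/7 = 49.84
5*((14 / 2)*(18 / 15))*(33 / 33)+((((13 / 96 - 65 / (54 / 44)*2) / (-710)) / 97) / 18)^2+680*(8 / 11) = 6770673419632486907699 / 12619011795145113600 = 536.55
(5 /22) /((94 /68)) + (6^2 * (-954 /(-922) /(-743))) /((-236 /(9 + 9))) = 1757703503 /10447979069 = 0.17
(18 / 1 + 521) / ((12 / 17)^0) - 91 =448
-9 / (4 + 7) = -9 / 11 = -0.82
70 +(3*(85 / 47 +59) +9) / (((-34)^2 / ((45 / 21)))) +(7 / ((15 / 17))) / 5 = 2052081181 / 28524300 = 71.94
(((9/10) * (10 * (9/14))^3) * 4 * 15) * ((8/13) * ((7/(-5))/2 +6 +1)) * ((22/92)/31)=194861700/454181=429.04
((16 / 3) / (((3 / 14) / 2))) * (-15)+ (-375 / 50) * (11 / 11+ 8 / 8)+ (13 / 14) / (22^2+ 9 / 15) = -77511575 / 101766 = -761.66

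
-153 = -153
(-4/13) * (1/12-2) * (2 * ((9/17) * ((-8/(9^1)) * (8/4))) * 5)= -5.55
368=368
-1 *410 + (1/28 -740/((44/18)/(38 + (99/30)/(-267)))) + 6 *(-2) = -326802001/27412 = -11921.86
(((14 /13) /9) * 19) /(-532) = -1 /234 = -0.00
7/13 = 0.54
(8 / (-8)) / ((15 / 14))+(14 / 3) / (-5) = -28 / 15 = -1.87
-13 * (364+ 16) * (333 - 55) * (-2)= 2746640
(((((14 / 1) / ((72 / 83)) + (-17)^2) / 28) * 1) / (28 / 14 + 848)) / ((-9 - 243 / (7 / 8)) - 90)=-2197 / 64553760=-0.00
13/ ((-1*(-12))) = 1.08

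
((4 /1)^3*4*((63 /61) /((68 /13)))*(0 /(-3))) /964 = 0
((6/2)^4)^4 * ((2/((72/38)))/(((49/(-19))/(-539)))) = 18993169899/2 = 9496584949.50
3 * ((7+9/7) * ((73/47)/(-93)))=-4234/10199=-0.42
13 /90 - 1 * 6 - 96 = -9167 /90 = -101.86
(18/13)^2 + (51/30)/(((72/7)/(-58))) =-466579/60840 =-7.67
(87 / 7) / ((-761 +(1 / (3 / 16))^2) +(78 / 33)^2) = -94743 / 5541683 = -0.02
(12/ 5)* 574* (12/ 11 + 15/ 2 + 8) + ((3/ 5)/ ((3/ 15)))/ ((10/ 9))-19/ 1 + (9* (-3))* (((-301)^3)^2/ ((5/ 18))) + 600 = -1590332445226175593/ 22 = -72287838419371617.86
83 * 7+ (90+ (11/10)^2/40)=2684121/4000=671.03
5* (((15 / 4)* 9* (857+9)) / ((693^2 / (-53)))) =-573725 / 35574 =-16.13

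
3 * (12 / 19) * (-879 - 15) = -32184 / 19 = -1693.89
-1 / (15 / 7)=-0.47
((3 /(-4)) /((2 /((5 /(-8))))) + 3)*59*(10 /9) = 6785 /32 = 212.03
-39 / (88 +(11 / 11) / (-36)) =-1404 / 3167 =-0.44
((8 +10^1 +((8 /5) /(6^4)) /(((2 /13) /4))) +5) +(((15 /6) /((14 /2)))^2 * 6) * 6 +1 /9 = 27.74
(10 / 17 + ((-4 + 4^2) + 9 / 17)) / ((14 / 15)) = 3345 / 238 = 14.05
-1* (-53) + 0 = 53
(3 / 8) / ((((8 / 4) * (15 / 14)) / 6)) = 21 / 20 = 1.05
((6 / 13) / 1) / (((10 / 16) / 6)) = 288 / 65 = 4.43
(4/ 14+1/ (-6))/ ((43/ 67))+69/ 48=23449/ 14448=1.62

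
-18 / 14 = -9 / 7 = -1.29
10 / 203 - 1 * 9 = -8.95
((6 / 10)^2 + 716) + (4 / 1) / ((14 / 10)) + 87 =141088 / 175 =806.22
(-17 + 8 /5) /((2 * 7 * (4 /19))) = -209 /40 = -5.22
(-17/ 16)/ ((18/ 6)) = -0.35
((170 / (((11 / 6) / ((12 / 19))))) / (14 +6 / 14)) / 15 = 5712 / 21109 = 0.27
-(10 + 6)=-16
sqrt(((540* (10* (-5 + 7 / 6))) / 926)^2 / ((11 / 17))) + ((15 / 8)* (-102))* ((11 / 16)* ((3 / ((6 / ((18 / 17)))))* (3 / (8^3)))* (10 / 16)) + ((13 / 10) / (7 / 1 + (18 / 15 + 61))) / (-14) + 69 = 10350* sqrt(187) / 5093 + 21823139437 / 317456384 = 96.53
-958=-958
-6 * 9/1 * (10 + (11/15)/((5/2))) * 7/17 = -97272/425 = -228.88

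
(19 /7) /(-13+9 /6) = -38 /161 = -0.24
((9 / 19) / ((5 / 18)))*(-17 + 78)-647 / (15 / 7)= -197.91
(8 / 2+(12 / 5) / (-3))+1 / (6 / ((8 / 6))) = 154 / 45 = 3.42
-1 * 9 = -9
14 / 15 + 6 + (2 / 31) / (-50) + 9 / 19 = 327148 / 44175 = 7.41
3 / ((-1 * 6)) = -1 / 2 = -0.50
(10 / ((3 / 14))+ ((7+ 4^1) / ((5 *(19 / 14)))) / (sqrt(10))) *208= 16016 *sqrt(10) / 475+ 29120 / 3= 9813.29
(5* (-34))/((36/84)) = -1190/3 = -396.67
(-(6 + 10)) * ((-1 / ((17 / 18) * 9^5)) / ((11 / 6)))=64 / 408969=0.00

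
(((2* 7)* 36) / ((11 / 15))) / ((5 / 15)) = 22680 / 11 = 2061.82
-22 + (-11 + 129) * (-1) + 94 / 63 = -8726 / 63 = -138.51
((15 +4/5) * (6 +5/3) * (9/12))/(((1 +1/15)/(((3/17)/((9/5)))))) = 9085/1088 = 8.35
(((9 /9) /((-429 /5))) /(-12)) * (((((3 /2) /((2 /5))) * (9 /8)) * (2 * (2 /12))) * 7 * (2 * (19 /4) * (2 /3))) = 3325 /54912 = 0.06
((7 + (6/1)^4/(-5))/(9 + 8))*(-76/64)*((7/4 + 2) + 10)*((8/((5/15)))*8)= 790647/17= 46508.65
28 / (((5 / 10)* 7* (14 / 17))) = 9.71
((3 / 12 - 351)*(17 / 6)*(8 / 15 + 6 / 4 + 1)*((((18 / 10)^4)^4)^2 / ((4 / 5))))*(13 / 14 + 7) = -13130785778580073348542422166760061337 / 2980232238769531250000000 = -4405960585139.32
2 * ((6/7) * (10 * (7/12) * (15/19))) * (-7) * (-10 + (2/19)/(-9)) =599200/1083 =553.28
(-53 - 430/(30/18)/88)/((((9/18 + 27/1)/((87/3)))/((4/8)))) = -71369/2420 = -29.49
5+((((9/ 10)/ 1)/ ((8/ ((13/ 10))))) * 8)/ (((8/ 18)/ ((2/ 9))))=1117/ 200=5.58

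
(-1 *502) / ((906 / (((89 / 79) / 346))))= -22339 / 12382302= -0.00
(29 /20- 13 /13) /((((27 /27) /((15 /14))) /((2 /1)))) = 27 /28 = 0.96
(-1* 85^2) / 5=-1445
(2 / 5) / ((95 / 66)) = 132 / 475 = 0.28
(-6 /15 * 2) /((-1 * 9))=4 /45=0.09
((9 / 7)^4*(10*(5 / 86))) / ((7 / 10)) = 1640250 / 722701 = 2.27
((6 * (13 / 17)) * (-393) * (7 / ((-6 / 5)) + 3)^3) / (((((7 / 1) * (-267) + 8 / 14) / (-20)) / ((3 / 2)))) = 658.53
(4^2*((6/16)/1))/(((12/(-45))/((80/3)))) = -600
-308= -308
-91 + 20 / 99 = -8989 / 99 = -90.80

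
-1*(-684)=684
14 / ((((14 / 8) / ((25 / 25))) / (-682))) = -5456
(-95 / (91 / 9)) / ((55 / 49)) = -1197 / 143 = -8.37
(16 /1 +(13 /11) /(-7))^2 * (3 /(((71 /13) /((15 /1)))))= 2065.02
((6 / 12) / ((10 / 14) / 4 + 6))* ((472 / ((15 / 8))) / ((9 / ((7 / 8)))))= 46256 / 23355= 1.98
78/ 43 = 1.81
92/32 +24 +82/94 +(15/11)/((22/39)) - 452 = -19191819/45496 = -421.84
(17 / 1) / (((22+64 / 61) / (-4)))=-2074 / 703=-2.95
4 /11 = 0.36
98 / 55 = 1.78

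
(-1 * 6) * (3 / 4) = -9 / 2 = -4.50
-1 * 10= -10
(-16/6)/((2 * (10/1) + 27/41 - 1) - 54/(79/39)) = 3239/8502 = 0.38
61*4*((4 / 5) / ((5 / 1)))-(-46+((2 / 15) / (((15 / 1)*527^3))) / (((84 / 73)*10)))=1176215520279167 / 13831320793500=85.04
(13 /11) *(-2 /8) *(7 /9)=-91 /396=-0.23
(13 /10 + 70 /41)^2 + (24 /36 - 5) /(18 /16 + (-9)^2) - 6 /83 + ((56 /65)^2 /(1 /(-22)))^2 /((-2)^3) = -479356650523486231 /19635675575782500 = -24.41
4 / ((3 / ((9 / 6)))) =2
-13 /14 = -0.93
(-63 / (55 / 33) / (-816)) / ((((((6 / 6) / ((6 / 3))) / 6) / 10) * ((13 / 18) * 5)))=1701 / 1105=1.54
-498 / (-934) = 249 / 467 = 0.53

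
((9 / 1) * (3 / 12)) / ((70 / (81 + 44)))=225 / 56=4.02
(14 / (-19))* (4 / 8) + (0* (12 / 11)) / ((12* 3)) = -7 / 19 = -0.37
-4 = -4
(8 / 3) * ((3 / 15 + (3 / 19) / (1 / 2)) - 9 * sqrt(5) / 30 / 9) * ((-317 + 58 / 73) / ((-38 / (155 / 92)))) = 35063077 / 1818357 - 715573 * sqrt(5) / 574218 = 16.50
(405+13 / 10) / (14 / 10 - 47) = -4063 / 456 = -8.91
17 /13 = 1.31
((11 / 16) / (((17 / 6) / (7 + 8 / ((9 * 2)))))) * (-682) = -251317 / 204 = -1231.95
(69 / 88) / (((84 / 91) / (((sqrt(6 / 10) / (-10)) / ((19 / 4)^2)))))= -299 *sqrt(15) / 397100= -0.00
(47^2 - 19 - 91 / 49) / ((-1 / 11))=-168487 / 7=-24069.57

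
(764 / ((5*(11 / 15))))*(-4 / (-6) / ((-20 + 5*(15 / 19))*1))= -29032 / 3355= -8.65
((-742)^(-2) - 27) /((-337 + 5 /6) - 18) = 44595681 /584974250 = 0.08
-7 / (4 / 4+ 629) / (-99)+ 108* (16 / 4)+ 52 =4312441 / 8910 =484.00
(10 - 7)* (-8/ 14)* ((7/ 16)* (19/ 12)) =-19/ 16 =-1.19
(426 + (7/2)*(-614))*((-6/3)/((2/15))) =25845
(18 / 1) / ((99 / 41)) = 82 / 11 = 7.45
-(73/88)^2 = -5329/7744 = -0.69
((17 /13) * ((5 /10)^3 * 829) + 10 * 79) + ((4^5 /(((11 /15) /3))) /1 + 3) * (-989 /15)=-1575705661 /5720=-275473.02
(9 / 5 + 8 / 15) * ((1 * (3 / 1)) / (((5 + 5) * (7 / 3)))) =0.30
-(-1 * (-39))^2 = -1521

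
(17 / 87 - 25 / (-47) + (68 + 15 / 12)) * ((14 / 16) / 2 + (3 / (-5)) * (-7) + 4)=790883359 / 1308480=604.43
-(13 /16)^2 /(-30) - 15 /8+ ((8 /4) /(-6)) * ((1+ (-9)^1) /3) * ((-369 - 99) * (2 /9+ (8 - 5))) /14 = -15740771 /161280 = -97.60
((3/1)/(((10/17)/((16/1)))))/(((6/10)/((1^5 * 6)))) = 816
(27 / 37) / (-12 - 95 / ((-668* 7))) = -126252 / 2072629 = -0.06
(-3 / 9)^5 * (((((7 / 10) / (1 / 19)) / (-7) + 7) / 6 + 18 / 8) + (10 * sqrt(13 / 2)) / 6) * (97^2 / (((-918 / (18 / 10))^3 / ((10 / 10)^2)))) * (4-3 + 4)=291679 / 64468386000 + 9409 * sqrt(26) / 7736206320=0.00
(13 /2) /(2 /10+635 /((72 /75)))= 780 /79399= 0.01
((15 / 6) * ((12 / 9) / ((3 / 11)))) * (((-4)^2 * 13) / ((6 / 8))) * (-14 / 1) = -1281280 / 27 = -47454.81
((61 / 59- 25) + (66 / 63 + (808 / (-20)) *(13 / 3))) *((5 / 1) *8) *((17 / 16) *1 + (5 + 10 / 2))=-613259 / 7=-87608.43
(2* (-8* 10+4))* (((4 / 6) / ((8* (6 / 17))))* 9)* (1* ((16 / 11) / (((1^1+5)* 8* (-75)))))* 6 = 0.78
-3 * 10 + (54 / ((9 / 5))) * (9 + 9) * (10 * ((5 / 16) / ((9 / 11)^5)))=20000155 / 4374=4572.51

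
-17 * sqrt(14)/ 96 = -0.66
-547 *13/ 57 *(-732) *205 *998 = 354980835560/ 19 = 18683201871.58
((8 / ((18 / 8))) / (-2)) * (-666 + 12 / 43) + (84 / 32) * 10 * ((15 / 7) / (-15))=608753 / 516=1179.75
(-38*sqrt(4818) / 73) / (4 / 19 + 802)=-361*sqrt(4818) / 556333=-0.05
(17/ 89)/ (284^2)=17/ 7178384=0.00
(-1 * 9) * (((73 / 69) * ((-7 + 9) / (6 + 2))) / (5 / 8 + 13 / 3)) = -1314 / 2737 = -0.48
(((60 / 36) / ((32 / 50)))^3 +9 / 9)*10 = 10318585 / 55296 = 186.61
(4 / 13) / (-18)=-2 / 117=-0.02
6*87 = 522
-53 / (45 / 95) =-1007 / 9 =-111.89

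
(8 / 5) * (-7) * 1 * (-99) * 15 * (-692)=-11509344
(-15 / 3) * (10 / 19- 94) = 8880 / 19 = 467.37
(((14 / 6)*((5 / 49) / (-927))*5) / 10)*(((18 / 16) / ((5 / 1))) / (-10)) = 1 / 346080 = 0.00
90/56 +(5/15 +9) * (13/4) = 2683/84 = 31.94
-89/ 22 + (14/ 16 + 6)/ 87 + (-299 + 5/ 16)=-4634237/ 15312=-302.65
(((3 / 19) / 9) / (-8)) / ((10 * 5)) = -1 / 22800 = -0.00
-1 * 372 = -372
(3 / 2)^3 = 27 / 8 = 3.38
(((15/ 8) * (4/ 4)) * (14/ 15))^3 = 5.36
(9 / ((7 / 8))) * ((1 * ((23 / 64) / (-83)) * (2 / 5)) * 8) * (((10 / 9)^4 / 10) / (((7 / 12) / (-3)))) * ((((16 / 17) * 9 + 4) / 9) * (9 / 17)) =7801600 / 95204403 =0.08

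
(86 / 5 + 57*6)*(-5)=-1796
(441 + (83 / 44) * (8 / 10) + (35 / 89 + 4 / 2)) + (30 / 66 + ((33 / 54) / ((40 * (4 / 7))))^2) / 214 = 70283848064321 / 157975142400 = 444.90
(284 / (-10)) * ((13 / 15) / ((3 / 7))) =-12922 / 225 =-57.43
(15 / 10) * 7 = 21 / 2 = 10.50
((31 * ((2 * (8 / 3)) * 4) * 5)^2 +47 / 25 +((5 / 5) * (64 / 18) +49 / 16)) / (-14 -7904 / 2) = -4373621177 / 1586400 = -2756.95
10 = 10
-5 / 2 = -2.50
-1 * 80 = -80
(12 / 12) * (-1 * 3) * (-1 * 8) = 24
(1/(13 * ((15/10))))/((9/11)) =22/351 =0.06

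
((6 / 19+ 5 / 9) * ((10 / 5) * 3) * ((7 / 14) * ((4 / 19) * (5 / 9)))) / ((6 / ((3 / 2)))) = 745 / 9747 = 0.08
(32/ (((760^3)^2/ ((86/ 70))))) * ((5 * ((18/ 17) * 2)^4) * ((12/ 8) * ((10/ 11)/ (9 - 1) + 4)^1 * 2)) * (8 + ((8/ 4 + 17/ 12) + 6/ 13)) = 5566004667/ 1850940398130824000000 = 0.00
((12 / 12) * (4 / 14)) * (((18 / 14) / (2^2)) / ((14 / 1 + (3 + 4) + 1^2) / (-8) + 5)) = 0.04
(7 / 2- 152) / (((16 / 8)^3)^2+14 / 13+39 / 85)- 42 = -2137071 / 48278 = -44.27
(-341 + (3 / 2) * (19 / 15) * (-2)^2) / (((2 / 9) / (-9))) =135027 / 10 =13502.70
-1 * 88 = -88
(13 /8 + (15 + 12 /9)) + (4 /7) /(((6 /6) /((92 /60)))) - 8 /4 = 14141 /840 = 16.83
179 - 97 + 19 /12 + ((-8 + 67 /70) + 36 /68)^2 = 267660539 /2124150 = 126.01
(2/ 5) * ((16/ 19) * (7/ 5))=224/ 475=0.47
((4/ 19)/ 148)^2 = 1/ 494209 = 0.00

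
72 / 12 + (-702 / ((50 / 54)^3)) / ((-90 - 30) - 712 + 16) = 7.08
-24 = -24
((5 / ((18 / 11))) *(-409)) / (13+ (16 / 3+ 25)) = -4499 / 156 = -28.84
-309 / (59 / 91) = -28119 / 59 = -476.59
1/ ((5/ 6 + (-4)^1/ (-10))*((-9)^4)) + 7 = 566443/ 80919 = 7.00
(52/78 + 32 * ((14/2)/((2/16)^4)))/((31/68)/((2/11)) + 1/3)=374341904/1159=322986.97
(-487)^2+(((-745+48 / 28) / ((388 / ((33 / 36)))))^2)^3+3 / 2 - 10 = 284290352185353139546582447709281 / 1198577359760550911325241344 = 237189.82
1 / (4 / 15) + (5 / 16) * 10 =55 / 8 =6.88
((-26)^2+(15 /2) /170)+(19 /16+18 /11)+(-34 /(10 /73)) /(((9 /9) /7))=-15835639 /14960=-1058.53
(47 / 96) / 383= 47 / 36768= 0.00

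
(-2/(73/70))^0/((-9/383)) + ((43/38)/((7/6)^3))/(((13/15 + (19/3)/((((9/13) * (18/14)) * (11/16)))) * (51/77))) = -906624948143/21352633029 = -42.46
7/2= 3.50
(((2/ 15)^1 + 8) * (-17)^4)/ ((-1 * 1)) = -10189562/ 15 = -679304.13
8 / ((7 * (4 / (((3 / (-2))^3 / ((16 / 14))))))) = -0.84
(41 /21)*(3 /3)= 41 /21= 1.95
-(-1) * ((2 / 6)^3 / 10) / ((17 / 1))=1 / 4590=0.00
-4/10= -2/5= -0.40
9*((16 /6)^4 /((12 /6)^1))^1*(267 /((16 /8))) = 91136 /3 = 30378.67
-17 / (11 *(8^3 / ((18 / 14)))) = -153 / 39424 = -0.00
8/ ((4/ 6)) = 12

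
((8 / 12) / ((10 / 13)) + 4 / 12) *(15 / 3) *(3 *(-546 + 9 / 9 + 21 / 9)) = -9768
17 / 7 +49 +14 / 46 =8329 / 161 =51.73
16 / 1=16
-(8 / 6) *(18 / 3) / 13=-8 / 13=-0.62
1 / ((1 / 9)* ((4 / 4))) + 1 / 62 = 559 / 62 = 9.02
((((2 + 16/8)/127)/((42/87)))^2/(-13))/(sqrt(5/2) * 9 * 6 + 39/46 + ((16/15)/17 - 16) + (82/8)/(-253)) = -6048687353860800 * sqrt(10)/4831251982580411518403 - 260730178819440/371634767890800886031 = -0.00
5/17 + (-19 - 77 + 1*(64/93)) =-150223/1581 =-95.02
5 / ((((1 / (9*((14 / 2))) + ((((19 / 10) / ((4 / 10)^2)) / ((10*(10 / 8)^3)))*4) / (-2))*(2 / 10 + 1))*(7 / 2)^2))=-18750 / 66157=-0.28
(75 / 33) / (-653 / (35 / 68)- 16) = -875 / 494604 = -0.00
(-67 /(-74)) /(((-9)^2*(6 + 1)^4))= 0.00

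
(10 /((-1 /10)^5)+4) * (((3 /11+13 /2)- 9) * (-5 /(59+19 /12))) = -1469994120 /7997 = -183818.20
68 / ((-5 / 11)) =-748 / 5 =-149.60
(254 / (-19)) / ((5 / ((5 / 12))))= -127 / 114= -1.11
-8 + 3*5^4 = 1867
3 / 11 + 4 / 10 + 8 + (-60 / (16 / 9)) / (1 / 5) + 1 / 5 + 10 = -32973 / 220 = -149.88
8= 8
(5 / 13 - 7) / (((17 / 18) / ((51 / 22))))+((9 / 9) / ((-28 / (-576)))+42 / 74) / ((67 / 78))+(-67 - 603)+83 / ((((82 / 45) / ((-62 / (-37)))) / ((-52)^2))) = 20930198942594 / 101740639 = 205721.13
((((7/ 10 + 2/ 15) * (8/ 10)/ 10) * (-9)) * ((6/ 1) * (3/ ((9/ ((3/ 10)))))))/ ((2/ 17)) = -153/ 50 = -3.06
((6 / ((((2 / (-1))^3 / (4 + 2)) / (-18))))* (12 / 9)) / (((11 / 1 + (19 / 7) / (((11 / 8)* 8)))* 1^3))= 4158 / 433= 9.60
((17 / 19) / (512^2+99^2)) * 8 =136 / 5166955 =0.00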